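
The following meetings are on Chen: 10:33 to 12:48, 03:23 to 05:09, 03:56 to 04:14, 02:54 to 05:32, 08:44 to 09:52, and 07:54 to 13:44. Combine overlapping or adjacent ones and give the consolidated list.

02:54–05:32, 07:54–13:44

Sort by start: 02:54–05:32, 03:23–05:09, 03:56–04:14, 07:54–13:44, 08:44–09:52, 10:33–12:48.
03:23–05:09 overlaps/touches 02:54–05:32 → extend to 02:54–05:32.
03:56–04:14 overlaps/touches 02:54–05:32 → extend to 02:54–05:32.
07:54–13:44 is disjoint → start new block.
08:44–09:52 overlaps/touches 07:54–13:44 → extend to 07:54–13:44.
10:33–12:48 overlaps/touches 07:54–13:44 → extend to 07:54–13:44.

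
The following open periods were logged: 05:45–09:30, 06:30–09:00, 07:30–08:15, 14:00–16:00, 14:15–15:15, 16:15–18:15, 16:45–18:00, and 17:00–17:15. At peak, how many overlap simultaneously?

3

Walk the sorted start/end points keeping a running depth.
The depth first hits 3 at 07:30.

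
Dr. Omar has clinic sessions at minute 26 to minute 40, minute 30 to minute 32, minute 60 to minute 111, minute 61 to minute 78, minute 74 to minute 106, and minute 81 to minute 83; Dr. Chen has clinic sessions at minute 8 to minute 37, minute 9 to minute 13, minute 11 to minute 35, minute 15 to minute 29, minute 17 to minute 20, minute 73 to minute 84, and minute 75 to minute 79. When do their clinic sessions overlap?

minute 26 to minute 37, minute 73 to minute 84

Merge the first list: minute 26 to minute 40, minute 60 to minute 111.
Merge the second list: minute 8 to minute 37, minute 73 to minute 84.
minute 26 to minute 40 ∩ B → minute 26 to minute 37.
minute 60 to minute 111 ∩ B → minute 73 to minute 84.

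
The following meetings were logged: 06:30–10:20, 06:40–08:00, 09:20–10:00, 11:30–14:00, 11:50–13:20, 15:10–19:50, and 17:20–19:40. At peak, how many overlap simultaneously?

Walk the sorted start/end points keeping a running depth.
The depth first hits 2 at 06:40.

2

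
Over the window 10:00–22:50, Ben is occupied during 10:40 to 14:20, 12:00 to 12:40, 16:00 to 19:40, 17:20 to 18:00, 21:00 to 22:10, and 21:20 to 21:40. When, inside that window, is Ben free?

10:00–10:40, 14:20–16:00, 19:40–21:00, 22:10–22:50

Covered (merged): 10:40–14:20, 16:00–19:40, 21:00–22:10.
Uncovered inside 10:00–22:50: 10:00–10:40, 14:20–16:00, 19:40–21:00, 22:10–22:50.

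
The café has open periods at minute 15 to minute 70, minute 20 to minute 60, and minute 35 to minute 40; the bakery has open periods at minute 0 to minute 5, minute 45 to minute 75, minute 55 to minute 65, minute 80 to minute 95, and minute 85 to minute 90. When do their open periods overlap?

minute 45 to minute 70

A, merged: minute 15 to minute 70.
B, merged: minute 0 to minute 5, minute 45 to minute 75, minute 80 to minute 95.
minute 15 to minute 70 meets the second set on minute 45 to minute 70.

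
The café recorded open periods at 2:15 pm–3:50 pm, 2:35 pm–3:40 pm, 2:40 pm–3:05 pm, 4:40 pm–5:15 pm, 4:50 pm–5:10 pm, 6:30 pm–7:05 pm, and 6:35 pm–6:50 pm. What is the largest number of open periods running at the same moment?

3

Sweep endpoints in order; track running count of active intervals.
Peak of 3 reached at 2:40 pm.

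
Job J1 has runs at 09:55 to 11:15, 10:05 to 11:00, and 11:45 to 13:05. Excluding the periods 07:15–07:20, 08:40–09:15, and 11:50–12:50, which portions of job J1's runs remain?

A, merged: 09:55-11:15, 11:45-13:05.
09:55-11:15: no B overlap → unchanged.
11:45-13:05 minus B → 11:45-11:50, 12:50-13:05.

09:55-11:15, 11:45-11:50, 12:50-13:05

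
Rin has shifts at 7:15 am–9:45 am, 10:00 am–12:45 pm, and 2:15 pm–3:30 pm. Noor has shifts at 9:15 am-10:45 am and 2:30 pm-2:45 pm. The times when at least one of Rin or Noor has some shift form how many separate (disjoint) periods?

2

A ∪ B = 7:15 am–12:45 pm, 2:15 pm–3:30 pm.
That is 2 disjoint pieces.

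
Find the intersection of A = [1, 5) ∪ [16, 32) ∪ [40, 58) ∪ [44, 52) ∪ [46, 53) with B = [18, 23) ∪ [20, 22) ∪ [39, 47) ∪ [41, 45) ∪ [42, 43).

Merge the first list: [1, 5), [16, 32), [40, 58).
Merge the second list: [18, 23), [39, 47).
[1, 5) falls entirely outside B.
[16, 32) overlaps B on [18, 23).
[40, 58) overlaps B on [40, 47).

[18, 23) ∪ [40, 47)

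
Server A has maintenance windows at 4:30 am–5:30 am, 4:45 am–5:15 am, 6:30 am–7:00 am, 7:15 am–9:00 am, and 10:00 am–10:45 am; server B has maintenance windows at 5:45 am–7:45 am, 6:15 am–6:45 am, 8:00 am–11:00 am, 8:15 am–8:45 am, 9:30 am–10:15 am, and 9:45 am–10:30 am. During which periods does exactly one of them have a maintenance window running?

4:30 am-5:30 am, 5:45 am-6:30 am, 7:00 am-7:15 am, 7:45 am-8:00 am, 9:00 am-10:00 am, 10:45 am-11:00 am

Merge the first list: 4:30 am-5:30 am, 6:30 am-7:00 am, 7:15 am-9:00 am, 10:00 am-10:45 am.
Merge the second list: 5:45 am-7:45 am, 8:00 am-11:00 am.
A \ B = 4:30 am-5:30 am, 7:45 am-8:00 am.
B \ A = 5:45 am-6:30 am, 7:00 am-7:15 am, 9:00 am-10:00 am, 10:45 am-11:00 am.
Union of the two gives the symmetric difference.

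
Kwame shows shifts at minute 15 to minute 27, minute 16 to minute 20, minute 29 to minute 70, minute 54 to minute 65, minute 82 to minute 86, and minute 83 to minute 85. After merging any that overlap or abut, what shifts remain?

minute 15 to minute 27, minute 29 to minute 70, minute 82 to minute 86

minute 16 to minute 20 overlaps/touches minute 15 to minute 27 → extend to minute 15 to minute 27.
minute 29 to minute 70 is disjoint → start new block.
minute 54 to minute 65 overlaps/touches minute 29 to minute 70 → extend to minute 29 to minute 70.
minute 82 to minute 86 is disjoint → start new block.
minute 83 to minute 85 overlaps/touches minute 82 to minute 86 → extend to minute 82 to minute 86.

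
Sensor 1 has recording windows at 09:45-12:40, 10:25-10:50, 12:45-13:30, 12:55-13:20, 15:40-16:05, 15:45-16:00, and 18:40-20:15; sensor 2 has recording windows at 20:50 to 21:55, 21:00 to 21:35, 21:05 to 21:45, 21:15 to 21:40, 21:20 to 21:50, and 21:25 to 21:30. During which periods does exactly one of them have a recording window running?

09:45-12:40, 12:45-13:30, 15:40-16:05, 18:40-20:15, 20:50-21:55

Merge the first list: 09:45-12:40, 12:45-13:30, 15:40-16:05, 18:40-20:15.
Merge the second list: 20:50-21:55.
A \ B = 09:45-12:40, 12:45-13:30, 15:40-16:05, 18:40-20:15.
B \ A = 20:50-21:55.
Union of the two gives the symmetric difference.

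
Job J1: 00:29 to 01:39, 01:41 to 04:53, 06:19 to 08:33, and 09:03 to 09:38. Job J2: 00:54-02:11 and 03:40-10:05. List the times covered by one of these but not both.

A but not B: 00:29-00:54, 02:11-03:40.
B but not A: 01:39-01:41, 04:53-06:19, 08:33-09:03, 09:38-10:05.
Combining gives A △ B.

00:29-00:54, 01:39-01:41, 02:11-03:40, 04:53-06:19, 08:33-09:03, 09:38-10:05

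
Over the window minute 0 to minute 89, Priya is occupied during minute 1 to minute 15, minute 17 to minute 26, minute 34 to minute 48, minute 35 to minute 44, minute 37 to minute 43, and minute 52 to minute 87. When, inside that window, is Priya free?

minute 0 to minute 1, minute 15 to minute 17, minute 26 to minute 34, minute 48 to minute 52, minute 87 to minute 89

Covered (merged): minute 1 to minute 15, minute 17 to minute 26, minute 34 to minute 48, minute 52 to minute 87.
Complement within minute 0 to minute 89: minute 0 to minute 1, minute 15 to minute 17, minute 26 to minute 34, minute 48 to minute 52, minute 87 to minute 89.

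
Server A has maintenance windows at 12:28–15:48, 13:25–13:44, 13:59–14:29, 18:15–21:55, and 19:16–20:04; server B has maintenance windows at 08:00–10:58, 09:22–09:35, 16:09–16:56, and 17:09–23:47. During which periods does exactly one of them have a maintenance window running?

08:00-10:58, 12:28-15:48, 16:09-16:56, 17:09-18:15, 21:55-23:47

Merge the first list: 12:28-15:48, 18:15-21:55.
Merge the second list: 08:00-10:58, 16:09-16:56, 17:09-23:47.
A but not B: 12:28-15:48.
B but not A: 08:00-10:58, 16:09-16:56, 17:09-18:15, 21:55-23:47.
Combining gives A △ B.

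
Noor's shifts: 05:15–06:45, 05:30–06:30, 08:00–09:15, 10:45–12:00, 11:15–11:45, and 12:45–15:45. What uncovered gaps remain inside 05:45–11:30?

Covered (merged): 05:15–06:45, 08:00–09:15, 10:45–12:00, 12:45–15:45.
Uncovered inside 05:45–11:30: 06:45–08:00, 09:15–10:45.

06:45–08:00, 09:15–10:45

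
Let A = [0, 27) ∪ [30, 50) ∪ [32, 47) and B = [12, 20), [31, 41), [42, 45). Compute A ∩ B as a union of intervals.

First set merges to [0, 27), [30, 50).
[0, 27) meets the second set on [12, 20).
[30, 50) meets the second set on [31, 41), [42, 45).

[12, 20) ∪ [31, 41) ∪ [42, 45)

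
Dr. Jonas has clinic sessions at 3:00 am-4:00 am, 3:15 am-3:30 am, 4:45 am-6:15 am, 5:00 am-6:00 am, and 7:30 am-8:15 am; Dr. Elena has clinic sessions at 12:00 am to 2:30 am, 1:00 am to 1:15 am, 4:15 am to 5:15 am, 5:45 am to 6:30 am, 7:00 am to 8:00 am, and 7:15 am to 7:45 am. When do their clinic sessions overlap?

A, merged: 3:00 am-4:00 am, 4:45 am-6:15 am, 7:30 am-8:15 am.
B, merged: 12:00 am-2:30 am, 4:15 am-5:15 am, 5:45 am-6:30 am, 7:00 am-8:00 am.
3:00 am-4:00 am: no overlap with the second set.
4:45 am-6:15 am meets the second set on 4:45 am-5:15 am, 5:45 am-6:15 am.
7:30 am-8:15 am meets the second set on 7:30 am-8:00 am.

4:45 am-5:15 am, 5:45 am-6:15 am, 7:30 am-8:00 am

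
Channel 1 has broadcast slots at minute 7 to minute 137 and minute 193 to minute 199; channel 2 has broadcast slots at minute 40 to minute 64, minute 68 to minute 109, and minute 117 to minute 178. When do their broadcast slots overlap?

minute 7 to minute 137 overlaps B on minute 40 to minute 64, minute 68 to minute 109, minute 117 to minute 137.
minute 193 to minute 199 falls entirely outside B.

minute 40 to minute 64, minute 68 to minute 109, minute 117 to minute 137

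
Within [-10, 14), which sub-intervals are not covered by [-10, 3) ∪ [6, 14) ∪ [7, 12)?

Covered (merged): [-10, 3), [6, 14).
Complement within [-10, 14): [3, 6).

[3, 6)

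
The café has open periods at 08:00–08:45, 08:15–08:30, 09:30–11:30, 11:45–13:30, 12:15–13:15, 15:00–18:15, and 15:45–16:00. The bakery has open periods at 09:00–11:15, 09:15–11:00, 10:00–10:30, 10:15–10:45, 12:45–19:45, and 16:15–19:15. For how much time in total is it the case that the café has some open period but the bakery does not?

2 h

First set merges to 08:00–08:45, 09:30–11:30, 11:45–13:30, 15:00–18:15.
Second set merges to 09:00–11:15, 12:45–19:45.
A \ B = 08:00–08:45, 11:15–11:30, 11:45–12:45.
Total: 45 min + 15 min + 1 h = 2 h.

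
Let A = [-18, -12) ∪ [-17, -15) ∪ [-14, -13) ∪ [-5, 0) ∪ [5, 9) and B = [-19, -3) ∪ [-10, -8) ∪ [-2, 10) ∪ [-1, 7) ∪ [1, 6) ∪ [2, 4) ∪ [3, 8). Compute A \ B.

Merge the first list: [-18, -12), [-5, 0), [5, 9).
Merge the second list: [-19, -3), [-2, 10).
[-18, -12) lies entirely inside B → drops out.
[-5, 0) with B removed leaves [-3, -2).
[5, 9) lies entirely inside B → drops out.

[-3, -2)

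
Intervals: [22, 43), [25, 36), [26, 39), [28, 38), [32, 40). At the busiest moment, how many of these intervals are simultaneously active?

Walk the sorted start/end points keeping a running depth.
The depth first hits 5 at 32.

5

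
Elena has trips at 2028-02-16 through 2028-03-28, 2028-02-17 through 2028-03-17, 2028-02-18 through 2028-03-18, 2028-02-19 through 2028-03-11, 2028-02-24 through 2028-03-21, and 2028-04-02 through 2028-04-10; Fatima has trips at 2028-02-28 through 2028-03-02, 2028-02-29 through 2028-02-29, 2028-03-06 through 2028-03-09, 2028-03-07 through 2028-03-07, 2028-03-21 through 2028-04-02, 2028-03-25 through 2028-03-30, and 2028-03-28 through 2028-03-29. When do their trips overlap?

2028-02-28 through 2028-03-02, 2028-03-06 through 2028-03-09, 2028-03-21 through 2028-03-28, 2028-04-02 through 2028-04-02

First set merges to 2028-02-16 through 2028-03-28, 2028-04-02 through 2028-04-10.
Second set merges to 2028-02-28 through 2028-03-02, 2028-03-06 through 2028-03-09, 2028-03-21 through 2028-04-02.
2028-02-16 through 2028-03-28 meets the second set on 2028-02-28 through 2028-03-02, 2028-03-06 through 2028-03-09, 2028-03-21 through 2028-03-28.
2028-04-02 through 2028-04-10 meets the second set on 2028-04-02 through 2028-04-02.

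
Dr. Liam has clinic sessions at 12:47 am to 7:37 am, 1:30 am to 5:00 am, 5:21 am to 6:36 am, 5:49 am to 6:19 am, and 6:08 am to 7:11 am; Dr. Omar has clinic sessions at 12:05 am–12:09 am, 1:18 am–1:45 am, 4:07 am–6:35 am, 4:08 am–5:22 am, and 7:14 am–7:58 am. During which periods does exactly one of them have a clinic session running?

A, merged: 12:47 am–7:37 am.
B, merged: 12:05 am–12:09 am, 1:18 am–1:45 am, 4:07 am–6:35 am, 7:14 am–7:58 am.
Only in the first: 12:47 am–1:18 am, 1:45 am–4:07 am, 6:35 am–7:14 am.
Only in the second: 12:05 am–12:09 am, 7:37 am–7:58 am.
Together these are the periods covered by exactly one.

12:05 am–12:09 am, 12:47 am–1:18 am, 1:45 am–4:07 am, 6:35 am–7:14 am, 7:37 am–7:58 am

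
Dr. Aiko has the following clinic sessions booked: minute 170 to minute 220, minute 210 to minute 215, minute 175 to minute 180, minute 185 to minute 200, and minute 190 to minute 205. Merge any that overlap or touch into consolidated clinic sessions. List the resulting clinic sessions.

minute 170 to minute 220

Sort by start: minute 170 to minute 220, minute 175 to minute 180, minute 185 to minute 200, minute 190 to minute 205, minute 210 to minute 215.
minute 175 to minute 180 overlaps/touches minute 170 to minute 220 → extend to minute 170 to minute 220.
minute 185 to minute 200 overlaps/touches minute 170 to minute 220 → extend to minute 170 to minute 220.
minute 190 to minute 205 overlaps/touches minute 170 to minute 220 → extend to minute 170 to minute 220.
minute 210 to minute 215 overlaps/touches minute 170 to minute 220 → extend to minute 170 to minute 220.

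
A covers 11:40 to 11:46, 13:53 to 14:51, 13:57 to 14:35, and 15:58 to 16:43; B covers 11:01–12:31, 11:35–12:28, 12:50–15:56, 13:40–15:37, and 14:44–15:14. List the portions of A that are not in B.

First set merges to 11:40–11:46, 13:53–14:51, 15:58–16:43.
Second set merges to 11:01–12:31, 12:50–15:56.
11:40–11:46 lies entirely inside B → drops out.
13:53–14:51 lies entirely inside B → drops out.
15:58–16:43 is untouched.

15:58–16:43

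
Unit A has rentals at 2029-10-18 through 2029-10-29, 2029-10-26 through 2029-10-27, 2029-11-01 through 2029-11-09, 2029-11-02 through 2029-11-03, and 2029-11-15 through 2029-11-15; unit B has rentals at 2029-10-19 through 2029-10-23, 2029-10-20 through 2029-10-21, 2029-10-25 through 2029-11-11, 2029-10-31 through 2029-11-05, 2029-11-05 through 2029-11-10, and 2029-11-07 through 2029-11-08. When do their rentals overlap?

Merge the first list: 2029-10-18 through 2029-10-29, 2029-11-01 through 2029-11-09, 2029-11-15 through 2029-11-15.
Merge the second list: 2029-10-19 through 2029-10-23, 2029-10-25 through 2029-11-11.
2029-10-18 through 2029-10-29 ∩ B → 2029-10-19 through 2029-10-23, 2029-10-25 through 2029-10-29.
2029-11-01 through 2029-11-09 ∩ B → 2029-11-01 through 2029-11-09.
2029-11-15 through 2029-11-15 meets no B interval.

2029-10-19 through 2029-10-23, 2029-10-25 through 2029-10-29, 2029-11-01 through 2029-11-09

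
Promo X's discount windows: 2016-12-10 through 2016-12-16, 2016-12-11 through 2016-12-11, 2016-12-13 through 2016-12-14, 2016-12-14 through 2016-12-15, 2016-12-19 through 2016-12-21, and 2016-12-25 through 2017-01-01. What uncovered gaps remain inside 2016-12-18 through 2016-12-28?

The merged coverage is 2016-12-10 through 2016-12-16, 2016-12-19 through 2016-12-21, 2016-12-25 through 2017-01-01.
Gaps within 2016-12-18 through 2016-12-28: 2016-12-18 through 2016-12-18, 2016-12-22 through 2016-12-24.

2016-12-18 through 2016-12-18, 2016-12-22 through 2016-12-24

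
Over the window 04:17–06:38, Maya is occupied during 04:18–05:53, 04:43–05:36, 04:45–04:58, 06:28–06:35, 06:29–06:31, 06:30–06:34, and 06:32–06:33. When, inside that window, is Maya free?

After merging, the occupied span is 04:18–05:53, 06:28–06:35.
Uncovered inside 04:17–06:38: 04:17–04:18, 05:53–06:28, 06:35–06:38.

04:17–04:18, 05:53–06:28, 06:35–06:38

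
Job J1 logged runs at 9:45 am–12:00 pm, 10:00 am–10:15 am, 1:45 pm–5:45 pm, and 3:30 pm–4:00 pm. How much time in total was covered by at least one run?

6 h 15 min

Merged: 9:45 am–12:00 pm, 1:45 pm–5:45 pm.
Lengths: 2 h 15 min + 4 h = 6 h 15 min.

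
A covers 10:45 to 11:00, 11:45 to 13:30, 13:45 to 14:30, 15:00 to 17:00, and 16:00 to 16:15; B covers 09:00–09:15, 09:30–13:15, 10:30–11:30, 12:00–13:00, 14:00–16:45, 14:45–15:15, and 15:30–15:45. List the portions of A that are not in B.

A, merged: 10:45–11:00, 11:45–13:30, 13:45–14:30, 15:00–17:00.
B, merged: 09:00–09:15, 09:30–13:15, 14:00–16:45.
10:45–11:00 lies entirely inside B → drops out.
11:45–13:30 with B removed leaves 13:15–13:30.
13:45–14:30 with B removed leaves 13:45–14:00.
15:00–17:00 with B removed leaves 16:45–17:00.

13:15–13:30, 13:45–14:00, 16:45–17:00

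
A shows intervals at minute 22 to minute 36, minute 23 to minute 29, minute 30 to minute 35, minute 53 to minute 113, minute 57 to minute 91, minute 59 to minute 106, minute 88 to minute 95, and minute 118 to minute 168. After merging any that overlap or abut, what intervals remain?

minute 23 to minute 29 overlaps/touches minute 22 to minute 36 → extend to minute 22 to minute 36.
minute 30 to minute 35 overlaps/touches minute 22 to minute 36 → extend to minute 22 to minute 36.
minute 53 to minute 113 is disjoint → start new block.
minute 57 to minute 91 overlaps/touches minute 53 to minute 113 → extend to minute 53 to minute 113.
minute 59 to minute 106 overlaps/touches minute 53 to minute 113 → extend to minute 53 to minute 113.
minute 88 to minute 95 overlaps/touches minute 53 to minute 113 → extend to minute 53 to minute 113.
minute 118 to minute 168 is disjoint → start new block.

minute 22 to minute 36, minute 53 to minute 113, minute 118 to minute 168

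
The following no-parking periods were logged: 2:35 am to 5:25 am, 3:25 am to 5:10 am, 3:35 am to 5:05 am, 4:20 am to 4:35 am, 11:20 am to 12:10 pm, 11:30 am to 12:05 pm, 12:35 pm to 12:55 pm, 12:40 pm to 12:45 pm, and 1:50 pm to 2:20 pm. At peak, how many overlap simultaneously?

Sweep endpoints in order; track running count of active intervals.
Peak of 4 reached at 4:20 am.

4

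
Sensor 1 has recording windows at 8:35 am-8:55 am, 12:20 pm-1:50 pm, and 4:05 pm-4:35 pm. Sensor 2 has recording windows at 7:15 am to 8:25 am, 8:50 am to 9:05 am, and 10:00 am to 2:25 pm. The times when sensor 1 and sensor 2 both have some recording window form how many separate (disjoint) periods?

2

A ∩ B = 8:50 am-8:55 am, 12:20 pm-1:50 pm.
That is 2 disjoint pieces.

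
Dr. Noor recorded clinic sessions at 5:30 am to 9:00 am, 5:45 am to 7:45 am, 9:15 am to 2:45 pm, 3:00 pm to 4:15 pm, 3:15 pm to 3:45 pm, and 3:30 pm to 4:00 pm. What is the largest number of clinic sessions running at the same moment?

3

Walk the sorted start/end points keeping a running depth.
The depth first hits 3 at 3:30 pm.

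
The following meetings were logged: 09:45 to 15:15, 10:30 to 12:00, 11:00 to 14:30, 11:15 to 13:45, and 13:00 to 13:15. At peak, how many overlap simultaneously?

4

Walk the sorted start/end points keeping a running depth.
The depth first hits 4 at 11:15.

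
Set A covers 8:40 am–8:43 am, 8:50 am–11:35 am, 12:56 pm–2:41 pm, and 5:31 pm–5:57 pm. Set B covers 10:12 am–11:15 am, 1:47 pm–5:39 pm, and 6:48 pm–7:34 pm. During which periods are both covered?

8:40 am–8:43 am: no overlap with the second set.
8:50 am–11:35 am meets the second set on 10:12 am–11:15 am.
12:56 pm–2:41 pm meets the second set on 1:47 pm–2:41 pm.
5:31 pm–5:57 pm meets the second set on 5:31 pm–5:39 pm.

10:12 am–11:15 am, 1:47 pm–2:41 pm, 5:31 pm–5:39 pm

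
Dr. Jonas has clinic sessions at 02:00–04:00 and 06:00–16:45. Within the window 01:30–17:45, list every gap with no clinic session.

Covered (merged): 02:00-04:00, 06:00-16:45.
Gaps within 01:30-17:45: 01:30-02:00, 04:00-06:00, 16:45-17:45.

01:30-02:00, 04:00-06:00, 16:45-17:45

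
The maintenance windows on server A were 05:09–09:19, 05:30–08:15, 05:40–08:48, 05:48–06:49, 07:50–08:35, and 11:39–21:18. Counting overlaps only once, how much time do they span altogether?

13 h 49 min

Merged: 05:09-09:19, 11:39-21:18.
Lengths: 4 h 10 min + 9 h 39 min = 13 h 49 min.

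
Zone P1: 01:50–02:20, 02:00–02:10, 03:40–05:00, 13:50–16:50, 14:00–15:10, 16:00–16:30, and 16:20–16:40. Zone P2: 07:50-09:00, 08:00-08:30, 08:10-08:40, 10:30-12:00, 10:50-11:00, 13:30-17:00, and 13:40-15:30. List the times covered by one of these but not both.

Merge the first list: 01:50-02:20, 03:40-05:00, 13:50-16:50.
Merge the second list: 07:50-09:00, 10:30-12:00, 13:30-17:00.
Only in the first: 01:50-02:20, 03:40-05:00.
Only in the second: 07:50-09:00, 10:30-12:00, 13:30-13:50, 16:50-17:00.
Together these are the periods covered by exactly one.

01:50-02:20, 03:40-05:00, 07:50-09:00, 10:30-12:00, 13:30-13:50, 16:50-17:00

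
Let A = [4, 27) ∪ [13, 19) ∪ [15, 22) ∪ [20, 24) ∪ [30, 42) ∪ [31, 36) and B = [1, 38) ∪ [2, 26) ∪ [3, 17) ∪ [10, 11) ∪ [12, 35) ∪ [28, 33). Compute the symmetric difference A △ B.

[1, 4) ∪ [27, 30) ∪ [38, 42)

First set merges to [4, 27), [30, 42).
Second set merges to [1, 38).
A but not B: [38, 42).
B but not A: [1, 4), [27, 30).
Combining gives A △ B.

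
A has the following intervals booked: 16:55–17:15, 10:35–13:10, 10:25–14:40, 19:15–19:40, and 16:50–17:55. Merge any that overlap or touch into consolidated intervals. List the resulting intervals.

10:25–14:40, 16:50–17:55, 19:15–19:40

Sort by start: 10:25–14:40, 10:35–13:10, 16:50–17:55, 16:55–17:15, 19:15–19:40.
10:35–13:10 overlaps/touches 10:25–14:40 → extend to 10:25–14:40.
16:50–17:55 is disjoint → start new block.
16:55–17:15 overlaps/touches 16:50–17:55 → extend to 16:50–17:55.
19:15–19:40 is disjoint → start new block.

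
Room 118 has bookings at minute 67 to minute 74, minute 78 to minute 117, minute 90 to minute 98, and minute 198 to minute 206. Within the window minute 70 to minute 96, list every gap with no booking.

minute 74 to minute 78

The merged coverage is minute 67 to minute 74, minute 78 to minute 117, minute 198 to minute 206.
Complement within minute 70 to minute 96: minute 74 to minute 78.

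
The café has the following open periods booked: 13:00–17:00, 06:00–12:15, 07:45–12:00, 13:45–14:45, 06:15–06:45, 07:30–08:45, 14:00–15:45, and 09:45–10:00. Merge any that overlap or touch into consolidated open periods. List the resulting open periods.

06:00–12:15, 13:00–17:00

Sort by start: 06:00–12:15, 06:15–06:45, 07:30–08:45, 07:45–12:00, 09:45–10:00, 13:00–17:00, 13:45–14:45, 14:00–15:45.
06:15–06:45 overlaps/touches 06:00–12:15 → extend to 06:00–12:15.
07:30–08:45 overlaps/touches 06:00–12:15 → extend to 06:00–12:15.
07:45–12:00 overlaps/touches 06:00–12:15 → extend to 06:00–12:15.
09:45–10:00 overlaps/touches 06:00–12:15 → extend to 06:00–12:15.
13:00–17:00 is disjoint → start new block.
13:45–14:45 overlaps/touches 13:00–17:00 → extend to 13:00–17:00.
14:00–15:45 overlaps/touches 13:00–17:00 → extend to 13:00–17:00.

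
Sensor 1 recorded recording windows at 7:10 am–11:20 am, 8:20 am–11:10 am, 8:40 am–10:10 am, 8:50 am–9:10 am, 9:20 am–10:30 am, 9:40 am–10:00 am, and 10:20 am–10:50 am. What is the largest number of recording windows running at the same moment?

5

Walk the sorted start/end points keeping a running depth.
The depth first hits 5 at 9:40 am.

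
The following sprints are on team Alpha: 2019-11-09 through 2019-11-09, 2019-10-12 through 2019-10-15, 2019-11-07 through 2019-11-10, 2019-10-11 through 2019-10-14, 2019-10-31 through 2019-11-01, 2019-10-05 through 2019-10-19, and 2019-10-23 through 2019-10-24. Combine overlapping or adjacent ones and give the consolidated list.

Sort by start: 2019-10-05 through 2019-10-19, 2019-10-11 through 2019-10-14, 2019-10-12 through 2019-10-15, 2019-10-23 through 2019-10-24, 2019-10-31 through 2019-11-01, 2019-11-07 through 2019-11-10, 2019-11-09 through 2019-11-09.
2019-10-11 through 2019-10-14 overlaps/touches 2019-10-05 through 2019-10-19 → extend to 2019-10-05 through 2019-10-19.
2019-10-12 through 2019-10-15 overlaps/touches 2019-10-05 through 2019-10-19 → extend to 2019-10-05 through 2019-10-19.
2019-10-23 through 2019-10-24 is disjoint → start new block.
2019-10-31 through 2019-11-01 is disjoint → start new block.
2019-11-07 through 2019-11-10 is disjoint → start new block.
2019-11-09 through 2019-11-09 overlaps/touches 2019-11-07 through 2019-11-10 → extend to 2019-11-07 through 2019-11-10.

2019-10-05 through 2019-10-19, 2019-10-23 through 2019-10-24, 2019-10-31 through 2019-11-01, 2019-11-07 through 2019-11-10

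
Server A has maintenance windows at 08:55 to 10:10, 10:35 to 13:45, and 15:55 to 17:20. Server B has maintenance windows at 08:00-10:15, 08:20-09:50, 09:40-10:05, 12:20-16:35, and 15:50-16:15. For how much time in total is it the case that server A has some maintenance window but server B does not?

2 h 30 min

Second set merges to 08:00-10:15, 12:20-16:35.
A \ B = 10:35-12:20, 16:35-17:20.
Total: 1 h 45 min + 45 min = 2 h 30 min.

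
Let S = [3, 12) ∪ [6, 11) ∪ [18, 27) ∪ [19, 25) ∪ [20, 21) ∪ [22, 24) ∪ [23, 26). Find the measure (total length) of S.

18

Merged: [3, 12), [18, 27).
Lengths: 9 + 9 = 18.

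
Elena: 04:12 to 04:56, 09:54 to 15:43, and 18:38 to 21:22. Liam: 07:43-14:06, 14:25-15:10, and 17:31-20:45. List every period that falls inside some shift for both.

04:12–04:56 falls entirely outside B.
09:54–15:43 overlaps B on 09:54–14:06, 14:25–15:10.
18:38–21:22 overlaps B on 18:38–20:45.

09:54–14:06, 14:25–15:10, 18:38–20:45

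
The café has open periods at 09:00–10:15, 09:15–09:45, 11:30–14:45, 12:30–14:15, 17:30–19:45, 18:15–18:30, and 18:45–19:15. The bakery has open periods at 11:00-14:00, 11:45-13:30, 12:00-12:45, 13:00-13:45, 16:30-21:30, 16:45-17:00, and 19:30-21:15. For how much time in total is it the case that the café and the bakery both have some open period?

A, merged: 09:00–10:15, 11:30–14:45, 17:30–19:45.
B, merged: 11:00–14:00, 16:30–21:30.
A ∩ B = 11:30–14:00, 17:30–19:45.
Total: 2 h 30 min + 2 h 15 min = 4 h 45 min.

4 h 45 min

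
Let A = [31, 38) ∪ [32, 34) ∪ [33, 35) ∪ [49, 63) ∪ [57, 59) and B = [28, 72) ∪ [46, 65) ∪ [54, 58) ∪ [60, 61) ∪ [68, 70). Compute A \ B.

First set merges to [31, 38), [49, 63).
Second set merges to [28, 72).
[31, 38): fully covered by B → removed.
[49, 63): fully covered by B → removed.

none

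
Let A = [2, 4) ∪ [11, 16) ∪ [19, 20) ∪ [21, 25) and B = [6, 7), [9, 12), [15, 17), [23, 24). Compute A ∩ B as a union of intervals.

[2, 4) falls entirely outside B.
[11, 16) overlaps B on [11, 12), [15, 16).
[19, 20) falls entirely outside B.
[21, 25) overlaps B on [23, 24).

[11, 12) ∪ [15, 16) ∪ [23, 24)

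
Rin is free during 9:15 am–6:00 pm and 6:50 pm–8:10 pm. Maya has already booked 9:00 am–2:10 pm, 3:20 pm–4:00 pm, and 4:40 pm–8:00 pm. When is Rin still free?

2:10 pm–3:20 pm, 4:00 pm–4:40 pm, 8:00 pm–8:10 pm

9:15 am–6:00 pm \ B = 2:10 pm–3:20 pm, 4:00 pm–4:40 pm.
6:50 pm–8:10 pm \ B = 8:00 pm–8:10 pm.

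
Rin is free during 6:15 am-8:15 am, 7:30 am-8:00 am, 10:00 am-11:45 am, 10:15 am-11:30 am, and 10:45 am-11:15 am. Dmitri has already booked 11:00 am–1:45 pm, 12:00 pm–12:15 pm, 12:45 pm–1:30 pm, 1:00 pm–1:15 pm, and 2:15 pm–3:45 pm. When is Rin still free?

A, merged: 6:15 am–8:15 am, 10:00 am–11:45 am.
B, merged: 11:00 am–1:45 pm, 2:15 pm–3:45 pm.
6:15 am–8:15 am is untouched.
10:00 am–11:45 am with B removed leaves 10:00 am–11:00 am.

6:15 am–8:15 am, 10:00 am–11:00 am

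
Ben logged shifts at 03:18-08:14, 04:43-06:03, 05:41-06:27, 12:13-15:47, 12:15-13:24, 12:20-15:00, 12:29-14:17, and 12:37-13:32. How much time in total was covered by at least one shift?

Merged: 03:18–08:14, 12:13–15:47.
Lengths: 4 h 56 min + 3 h 34 min = 8 h 30 min.

8 h 30 min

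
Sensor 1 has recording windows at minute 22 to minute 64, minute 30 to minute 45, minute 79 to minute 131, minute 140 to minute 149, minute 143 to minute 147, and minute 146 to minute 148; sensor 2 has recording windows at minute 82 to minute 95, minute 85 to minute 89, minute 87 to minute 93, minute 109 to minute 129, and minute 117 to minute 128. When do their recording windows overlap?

minute 82 to minute 95, minute 109 to minute 129

Merge the first list: minute 22 to minute 64, minute 79 to minute 131, minute 140 to minute 149.
Merge the second list: minute 82 to minute 95, minute 109 to minute 129.
minute 22 to minute 64 meets no B interval.
minute 79 to minute 131 ∩ B → minute 82 to minute 95, minute 109 to minute 129.
minute 140 to minute 149 meets no B interval.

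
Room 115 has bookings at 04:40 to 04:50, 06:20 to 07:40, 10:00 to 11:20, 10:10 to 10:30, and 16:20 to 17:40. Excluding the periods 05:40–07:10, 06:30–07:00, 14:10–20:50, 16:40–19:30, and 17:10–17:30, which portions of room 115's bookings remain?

A, merged: 04:40-04:50, 06:20-07:40, 10:00-11:20, 16:20-17:40.
B, merged: 05:40-07:10, 14:10-20:50.
04:40-04:50: nothing removed.
06:20-07:40 \ B = 07:10-07:40.
10:00-11:20: nothing removed.
16:20-17:40: entirely removed.

04:40-04:50, 07:10-07:40, 10:00-11:20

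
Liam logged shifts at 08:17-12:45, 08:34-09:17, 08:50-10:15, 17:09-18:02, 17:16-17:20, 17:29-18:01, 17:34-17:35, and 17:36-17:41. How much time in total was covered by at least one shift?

5 h 21 min

Merged: 08:17–12:45, 17:09–18:02.
Lengths: 4 h 28 min + 53 min = 5 h 21 min.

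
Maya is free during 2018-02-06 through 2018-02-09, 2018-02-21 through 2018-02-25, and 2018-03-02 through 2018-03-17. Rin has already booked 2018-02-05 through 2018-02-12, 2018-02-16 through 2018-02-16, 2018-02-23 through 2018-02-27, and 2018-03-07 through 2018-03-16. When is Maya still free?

2018-02-06 through 2018-02-09 lies entirely inside B → drops out.
2018-02-21 through 2018-02-25 with B removed leaves 2018-02-21 through 2018-02-22.
2018-03-02 through 2018-03-17 with B removed leaves 2018-03-02 through 2018-03-06, 2018-03-17 through 2018-03-17.

2018-02-21 through 2018-02-22, 2018-03-02 through 2018-03-06, 2018-03-17 through 2018-03-17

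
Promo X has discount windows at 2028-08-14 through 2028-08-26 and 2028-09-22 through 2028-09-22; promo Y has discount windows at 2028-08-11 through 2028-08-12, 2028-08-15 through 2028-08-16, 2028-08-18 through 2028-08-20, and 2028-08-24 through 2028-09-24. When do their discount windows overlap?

2028-08-15 through 2028-08-16, 2028-08-18 through 2028-08-20, 2028-08-24 through 2028-08-26, 2028-09-22 through 2028-09-22

2028-08-14 through 2028-08-26 overlaps B on 2028-08-15 through 2028-08-16, 2028-08-18 through 2028-08-20, 2028-08-24 through 2028-08-26.
2028-09-22 through 2028-09-22 overlaps B on 2028-09-22 through 2028-09-22.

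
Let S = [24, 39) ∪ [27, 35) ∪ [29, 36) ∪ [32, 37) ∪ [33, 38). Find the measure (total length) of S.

15

Merged: [24, 39).
Length: 15.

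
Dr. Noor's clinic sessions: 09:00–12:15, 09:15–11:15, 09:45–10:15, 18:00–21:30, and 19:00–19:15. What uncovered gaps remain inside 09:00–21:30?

12:15–18:00

Covered (merged): 09:00–12:15, 18:00–21:30.
Uncovered inside 09:00–21:30: 12:15–18:00.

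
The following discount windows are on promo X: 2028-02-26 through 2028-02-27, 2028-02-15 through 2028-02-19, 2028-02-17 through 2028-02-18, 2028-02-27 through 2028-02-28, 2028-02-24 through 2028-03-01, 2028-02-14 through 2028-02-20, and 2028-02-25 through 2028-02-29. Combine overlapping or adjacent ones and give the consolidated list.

2028-02-14 through 2028-02-20, 2028-02-24 through 2028-03-01

Sort by start: 2028-02-14 through 2028-02-20, 2028-02-15 through 2028-02-19, 2028-02-17 through 2028-02-18, 2028-02-24 through 2028-03-01, 2028-02-25 through 2028-02-29, 2028-02-26 through 2028-02-27, 2028-02-27 through 2028-02-28.
2028-02-15 through 2028-02-19 overlaps/touches 2028-02-14 through 2028-02-20 → extend to 2028-02-14 through 2028-02-20.
2028-02-17 through 2028-02-18 overlaps/touches 2028-02-14 through 2028-02-20 → extend to 2028-02-14 through 2028-02-20.
2028-02-24 through 2028-03-01 is disjoint → start new block.
2028-02-25 through 2028-02-29 overlaps/touches 2028-02-24 through 2028-03-01 → extend to 2028-02-24 through 2028-03-01.
2028-02-26 through 2028-02-27 overlaps/touches 2028-02-24 through 2028-03-01 → extend to 2028-02-24 through 2028-03-01.
2028-02-27 through 2028-02-28 overlaps/touches 2028-02-24 through 2028-03-01 → extend to 2028-02-24 through 2028-03-01.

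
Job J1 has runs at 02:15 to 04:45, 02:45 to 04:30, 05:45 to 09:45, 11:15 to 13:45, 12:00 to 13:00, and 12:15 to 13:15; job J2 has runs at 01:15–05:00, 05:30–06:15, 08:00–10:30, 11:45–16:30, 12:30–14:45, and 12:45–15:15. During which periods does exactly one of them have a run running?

01:15–02:15, 04:45–05:00, 05:30–05:45, 06:15–08:00, 09:45–10:30, 11:15–11:45, 13:45–16:30

Merge the first list: 02:15–04:45, 05:45–09:45, 11:15–13:45.
Merge the second list: 01:15–05:00, 05:30–06:15, 08:00–10:30, 11:45–16:30.
A but not B: 06:15–08:00, 11:15–11:45.
B but not A: 01:15–02:15, 04:45–05:00, 05:30–05:45, 09:45–10:30, 13:45–16:30.
Combining gives A △ B.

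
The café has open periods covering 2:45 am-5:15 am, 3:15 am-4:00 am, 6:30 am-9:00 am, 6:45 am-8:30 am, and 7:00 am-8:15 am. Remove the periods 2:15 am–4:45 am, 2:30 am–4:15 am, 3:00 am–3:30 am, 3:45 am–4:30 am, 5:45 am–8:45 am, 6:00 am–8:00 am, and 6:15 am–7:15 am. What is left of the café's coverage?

4:45 am-5:15 am, 8:45 am-9:00 am

Merge the first list: 2:45 am-5:15 am, 6:30 am-9:00 am.
Merge the second list: 2:15 am-4:45 am, 5:45 am-8:45 am.
2:45 am-5:15 am with B removed leaves 4:45 am-5:15 am.
6:30 am-9:00 am with B removed leaves 8:45 am-9:00 am.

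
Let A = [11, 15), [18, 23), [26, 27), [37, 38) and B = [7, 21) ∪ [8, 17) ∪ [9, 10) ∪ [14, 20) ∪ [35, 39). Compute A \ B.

B, merged: [7, 21), [35, 39).
[11, 15): entirely removed.
[18, 23) \ B = [21, 23).
[26, 27): nothing removed.
[37, 38): entirely removed.

[21, 23) ∪ [26, 27)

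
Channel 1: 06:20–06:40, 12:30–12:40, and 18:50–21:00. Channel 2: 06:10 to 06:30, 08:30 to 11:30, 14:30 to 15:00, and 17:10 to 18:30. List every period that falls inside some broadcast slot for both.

06:20-06:30

06:20-06:40 overlaps B on 06:20-06:30.
12:30-12:40 falls entirely outside B.
18:50-21:00 falls entirely outside B.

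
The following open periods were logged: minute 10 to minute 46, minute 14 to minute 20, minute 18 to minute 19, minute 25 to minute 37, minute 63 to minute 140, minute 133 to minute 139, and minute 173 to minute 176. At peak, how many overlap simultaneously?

3

Sweep endpoints in order; track running count of active intervals.
Peak of 3 reached at minute 18.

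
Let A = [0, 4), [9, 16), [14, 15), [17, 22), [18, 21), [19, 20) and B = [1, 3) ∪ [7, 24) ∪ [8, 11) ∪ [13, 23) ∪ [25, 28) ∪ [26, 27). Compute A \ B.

[0, 1) ∪ [3, 4)

A, merged: [0, 4), [9, 16), [17, 22).
B, merged: [1, 3), [7, 24), [25, 28).
[0, 4) minus B → [0, 1), [3, 4).
[9, 16): fully covered by B → removed.
[17, 22): fully covered by B → removed.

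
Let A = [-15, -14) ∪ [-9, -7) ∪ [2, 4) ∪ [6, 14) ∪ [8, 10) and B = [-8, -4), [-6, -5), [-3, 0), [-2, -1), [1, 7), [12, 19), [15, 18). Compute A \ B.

First set merges to [-15, -14), [-9, -7), [2, 4), [6, 14).
Second set merges to [-8, -4), [-3, 0), [1, 7), [12, 19).
[-15, -14): nothing removed.
[-9, -7) \ B = [-9, -8).
[2, 4): entirely removed.
[6, 14) \ B = [7, 12).

[-15, -14) ∪ [-9, -8) ∪ [7, 12)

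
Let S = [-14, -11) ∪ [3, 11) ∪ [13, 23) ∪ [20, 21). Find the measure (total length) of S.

Merged: [-14, -11), [3, 11), [13, 23).
Lengths: 3 + 8 + 10 = 21.

21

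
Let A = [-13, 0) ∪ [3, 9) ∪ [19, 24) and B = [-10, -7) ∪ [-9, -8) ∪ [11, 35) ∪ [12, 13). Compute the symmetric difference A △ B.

[-13, -10) ∪ [-7, 0) ∪ [3, 9) ∪ [11, 19) ∪ [24, 35)

B, merged: [-10, -7), [11, 35).
A \ B = [-13, -10), [-7, 0), [3, 9).
B \ A = [11, 19), [24, 35).
Union of the two gives the symmetric difference.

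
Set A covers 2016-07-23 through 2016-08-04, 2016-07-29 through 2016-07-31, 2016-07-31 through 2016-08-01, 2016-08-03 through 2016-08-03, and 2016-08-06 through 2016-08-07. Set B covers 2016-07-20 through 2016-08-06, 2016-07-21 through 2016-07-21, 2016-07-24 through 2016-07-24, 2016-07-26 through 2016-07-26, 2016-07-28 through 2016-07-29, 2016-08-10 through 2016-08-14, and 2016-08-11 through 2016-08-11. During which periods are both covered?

2016-07-23 through 2016-08-04, 2016-08-06 through 2016-08-06

Merge the first list: 2016-07-23 through 2016-08-04, 2016-08-06 through 2016-08-07.
Merge the second list: 2016-07-20 through 2016-08-06, 2016-08-10 through 2016-08-14.
2016-07-23 through 2016-08-04 ∩ B → 2016-07-23 through 2016-08-04.
2016-08-06 through 2016-08-07 ∩ B → 2016-08-06 through 2016-08-06.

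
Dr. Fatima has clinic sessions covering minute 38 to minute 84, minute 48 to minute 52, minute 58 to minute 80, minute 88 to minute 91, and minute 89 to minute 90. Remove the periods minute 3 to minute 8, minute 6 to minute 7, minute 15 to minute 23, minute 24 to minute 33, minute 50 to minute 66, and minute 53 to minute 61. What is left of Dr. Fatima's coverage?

minute 38 to minute 50, minute 66 to minute 84, minute 88 to minute 91

Merge the first list: minute 38 to minute 84, minute 88 to minute 91.
Merge the second list: minute 3 to minute 8, minute 15 to minute 23, minute 24 to minute 33, minute 50 to minute 66.
minute 38 to minute 84 minus B → minute 38 to minute 50, minute 66 to minute 84.
minute 88 to minute 91: no B overlap → unchanged.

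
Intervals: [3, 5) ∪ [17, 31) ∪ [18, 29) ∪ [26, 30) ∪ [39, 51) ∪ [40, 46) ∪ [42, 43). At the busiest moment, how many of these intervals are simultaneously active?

3

At 26, 3 of the intervals are simultaneously active.
No point has more.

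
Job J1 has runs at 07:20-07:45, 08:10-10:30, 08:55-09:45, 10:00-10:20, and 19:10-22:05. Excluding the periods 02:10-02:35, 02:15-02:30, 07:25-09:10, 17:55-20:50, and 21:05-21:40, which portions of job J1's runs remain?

07:20–07:25, 09:10–10:30, 20:50–21:05, 21:40–22:05

Merge the first list: 07:20–07:45, 08:10–10:30, 19:10–22:05.
Merge the second list: 02:10–02:35, 07:25–09:10, 17:55–20:50, 21:05–21:40.
07:20–07:45 minus B → 07:20–07:25.
08:10–10:30 minus B → 09:10–10:30.
19:10–22:05 minus B → 20:50–21:05, 21:40–22:05.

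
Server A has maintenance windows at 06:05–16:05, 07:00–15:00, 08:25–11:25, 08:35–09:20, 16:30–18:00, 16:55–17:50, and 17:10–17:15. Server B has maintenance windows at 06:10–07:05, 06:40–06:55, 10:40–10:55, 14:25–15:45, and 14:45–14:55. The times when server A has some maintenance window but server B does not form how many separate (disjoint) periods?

5

A, merged: 06:05–16:05, 16:30–18:00.
B, merged: 06:10–07:05, 10:40–10:55, 14:25–15:45.
A \ B = 06:05–06:10, 07:05–10:40, 10:55–14:25, 15:45–16:05, 16:30–18:00.
That is 5 disjoint pieces.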